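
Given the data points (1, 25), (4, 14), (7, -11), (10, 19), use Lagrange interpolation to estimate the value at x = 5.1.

Lagrange interpolation formula:
P(x) = Σ yᵢ × Lᵢ(x)
where Lᵢ(x) = Π_{j≠i} (x - xⱼ)/(xᵢ - xⱼ)

L_0(5.1) = (5.1 - 4)/(1 - 4) × (5.1 - 7)/(1 - 7) × (5.1 - 10)/(1 - 10) = -0.063216
L_1(5.1) = (5.1 - 1)/(4 - 1) × (5.1 - 7)/(4 - 7) × (5.1 - 10)/(4 - 10) = 0.706870
L_2(5.1) = (5.1 - 1)/(7 - 1) × (5.1 - 4)/(7 - 4) × (5.1 - 10)/(7 - 10) = 0.409241
L_3(5.1) = (5.1 - 1)/(10 - 1) × (5.1 - 4)/(10 - 4) × (5.1 - 7)/(10 - 7) = -0.052895

P(5.1) = 25×L_0(5.1) + 14×L_1(5.1) + (-11)×L_2(5.1) + 19×L_3(5.1)
P(5.1) = 2.809130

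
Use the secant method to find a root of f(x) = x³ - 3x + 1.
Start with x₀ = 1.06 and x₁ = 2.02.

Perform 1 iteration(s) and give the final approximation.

f(x) = x³ - 3x + 1
x₀ = 1.06, x₁ = 2.02

Secant formula: x_{n+1} = x_n - f(x_n)(x_n - x_{n-1})/(f(x_n) - f(x_{n-1}))

Iteration 1:
  f(1.060000) = -0.988984
  f(2.020000) = 3.182408
  x_2 = 2.020000 - 3.182408×(2.020000 - 1.060000)/(3.182408 - (-0.988984))
       = 1.287604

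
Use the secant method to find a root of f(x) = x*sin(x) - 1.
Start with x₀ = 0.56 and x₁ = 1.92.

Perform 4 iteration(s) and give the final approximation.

f(x) = x*sin(x) - 1
x₀ = 0.56, x₁ = 1.92

Secant formula: x_{n+1} = x_n - f(x_n)(x_n - x_{n-1})/(f(x_n) - f(x_{n-1}))

Iteration 1:
  f(0.560000) = -0.702536
  f(1.920000) = 0.804119
  x_2 = 1.920000 - 0.804119×(1.920000 - 0.560000)/(0.804119 - (-0.702536))
       = 1.194152
Iteration 2:
  f(1.920000) = 0.804119
  f(1.194152) = 0.110447
  x_3 = 1.194152 - 0.110447×(1.194152 - 1.920000)/(0.110447 - 0.804119)
       = 1.078582
Iteration 3:
  f(1.194152) = 0.110447
  f(1.078582) = -0.049458
  x_4 = 1.078582 - (-0.049458)×(1.078582 - 1.194152)/(-0.049458 - 0.110447)
       = 1.114327
Iteration 4:
  f(1.078582) = -0.049458
  f(1.114327) = 0.000236
  x_5 = 1.114327 - 0.000236×(1.114327 - 1.078582)/(0.000236 - (-0.049458))
       = 1.114157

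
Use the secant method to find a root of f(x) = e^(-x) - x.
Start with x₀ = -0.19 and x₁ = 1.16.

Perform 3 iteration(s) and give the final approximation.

f(x) = e^(-x) - x
x₀ = -0.19, x₁ = 1.16

Secant formula: x_{n+1} = x_n - f(x_n)(x_n - x_{n-1})/(f(x_n) - f(x_{n-1}))

Iteration 1:
  f(-0.190000) = 1.399250
  f(1.160000) = -0.846514
  x_2 = 1.160000 - (-0.846514)×(1.160000 - (-0.190000))/(-0.846514 - 1.399250)
       = 0.651134
Iteration 2:
  f(1.160000) = -0.846514
  f(0.651134) = -0.129679
  x_3 = 0.651134 - (-0.129679)×(0.651134 - 1.160000)/(-0.129679 - (-0.846514))
       = 0.559077
Iteration 3:
  f(0.651134) = -0.129679
  f(0.559077) = 0.012660
  x_4 = 0.559077 - 0.012660×(0.559077 - 0.651134)/(0.012660 - (-0.129679))
       = 0.567264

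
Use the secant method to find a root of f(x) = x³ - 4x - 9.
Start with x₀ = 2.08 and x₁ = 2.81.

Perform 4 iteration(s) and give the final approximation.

f(x) = x³ - 4x - 9
x₀ = 2.08, x₁ = 2.81

Secant formula: x_{n+1} = x_n - f(x_n)(x_n - x_{n-1})/(f(x_n) - f(x_{n-1}))

Iteration 1:
  f(2.080000) = -8.321088
  f(2.810000) = 1.948041
  x_2 = 2.810000 - 1.948041×(2.810000 - 2.080000)/(1.948041 - (-8.321088))
       = 2.671520
Iteration 2:
  f(2.810000) = 1.948041
  f(2.671520) = -0.619392
  x_3 = 2.671520 - (-0.619392)×(2.671520 - 2.810000)/(-0.619392 - 1.948041)
       = 2.704928
Iteration 3:
  f(2.671520) = -0.619392
  f(2.704928) = -0.028737
  x_4 = 2.704928 - (-0.028737)×(2.704928 - 2.671520)/(-0.028737 - (-0.619392))
       = 2.706554
Iteration 4:
  f(2.704928) = -0.028737
  f(2.706554) = 0.000460
  x_5 = 2.706554 - 0.000460×(2.706554 - 2.704928)/(0.000460 - (-0.028737))
       = 2.706528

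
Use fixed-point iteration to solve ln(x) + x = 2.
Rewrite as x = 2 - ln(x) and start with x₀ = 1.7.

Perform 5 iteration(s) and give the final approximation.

Equation: ln(x) + x = 2
Fixed-point form: x = 2 - ln(x)
x₀ = 1.7

x_1 = g(1.700000) = 1.469372
x_2 = g(1.469372) = 1.615165
x_3 = g(1.615165) = 1.520563
x_4 = g(1.520563) = 1.580919
x_5 = g(1.580919) = 1.541993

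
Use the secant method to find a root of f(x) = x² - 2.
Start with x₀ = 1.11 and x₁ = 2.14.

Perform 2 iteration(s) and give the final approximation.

f(x) = x² - 2
x₀ = 1.11, x₁ = 2.14

Secant formula: x_{n+1} = x_n - f(x_n)(x_n - x_{n-1})/(f(x_n) - f(x_{n-1}))

Iteration 1:
  f(1.110000) = -0.767900
  f(2.140000) = 2.579600
  x_2 = 2.140000 - 2.579600×(2.140000 - 1.110000)/(2.579600 - (-0.767900))
       = 1.346277
Iteration 2:
  f(2.140000) = 2.579600
  f(1.346277) = -0.187538
  x_3 = 1.346277 - (-0.187538)×(1.346277 - 2.140000)/(-0.187538 - 2.579600)
       = 1.400070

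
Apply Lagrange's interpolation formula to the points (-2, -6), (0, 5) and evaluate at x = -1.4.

Lagrange interpolation formula:
P(x) = Σ yᵢ × Lᵢ(x)
where Lᵢ(x) = Π_{j≠i} (x - xⱼ)/(xᵢ - xⱼ)

L_0(-1.4) = (-1.4 - 0)/(-2 - 0) = 0.700000
L_1(-1.4) = (-1.4 - (-2))/(0 - (-2)) = 0.300000

P(-1.4) = (-6)×L_0(-1.4) + 5×L_1(-1.4)
P(-1.4) = -2.700000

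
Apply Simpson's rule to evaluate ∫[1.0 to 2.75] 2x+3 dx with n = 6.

f(x) = 2x+3
a = 1.0, b = 2.75, n = 6
h = (b - a)/n = 0.291667

Simpson's rule: (h/3)[f(x₀) + 4f(x₁) + 2f(x₂) + ... + f(xₙ)]

x_0 = 1.0000, f(x_0) = 5.000000, coefficient = 1
x_1 = 1.2917, f(x_1) = 5.583333, coefficient = 4
x_2 = 1.5833, f(x_2) = 6.166667, coefficient = 2
x_3 = 1.8750, f(x_3) = 6.750000, coefficient = 4
x_4 = 2.1667, f(x_4) = 7.333333, coefficient = 2
x_5 = 2.4583, f(x_5) = 7.916667, coefficient = 4
x_6 = 2.7500, f(x_6) = 8.500000, coefficient = 1

I ≈ (0.291667/3) × 121.500000 = 11.812500
Exact value: 11.812500
Error: 0.000000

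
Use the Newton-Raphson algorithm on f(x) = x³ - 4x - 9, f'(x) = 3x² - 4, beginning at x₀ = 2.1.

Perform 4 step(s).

f(x) = x³ - 4x - 9
f'(x) = 3x² - 4
x₀ = 2.1

Newton-Raphson formula: x_{n+1} = x_n - f(x_n)/f'(x_n)

Iteration 1:
  f(2.100000) = -8.139000
  f'(2.100000) = 9.230000
  x_1 = 2.100000 - (-8.139000)/9.230000 = 2.981798
Iteration 2:
  f(2.981798) = 5.584341
  f'(2.981798) = 22.673367
  x_2 = 2.981798 - 5.584341/22.673367 = 2.735503
Iteration 3:
  f(2.735503) = 0.527699
  f'(2.735503) = 18.448935
  x_3 = 2.735503 - 0.527699/18.448935 = 2.706900
Iteration 4:
  f(2.706900) = 0.006691
  f'(2.706900) = 17.981924
  x_4 = 2.706900 - 0.006691/17.981924 = 2.706528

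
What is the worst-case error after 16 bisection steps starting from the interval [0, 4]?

Bisection error bound: |error| ≤ (b-a)/2^n
|error| ≤ (4 - 0)/2^16 = 4/2^16
|error| ≤ 0.0000610352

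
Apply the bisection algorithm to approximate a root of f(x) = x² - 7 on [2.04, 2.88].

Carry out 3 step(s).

f(x) = x² - 7
Initial interval: [2.04, 2.88]

Iteration 1:
  c_1 = (2.040000 + 2.880000)/2 = 2.460000
  f(c_1) = f(2.460000) = -0.948400
  f(a) × f(c) ≥ 0, new interval: [2.460000, 2.880000]
Iteration 2:
  c_2 = (2.460000 + 2.880000)/2 = 2.670000
  f(c_2) = f(2.670000) = 0.128900
  f(a) × f(c) < 0, new interval: [2.460000, 2.670000]
Iteration 3:
  c_3 = (2.460000 + 2.670000)/2 = 2.565000
  f(c_3) = f(2.565000) = -0.420775
  f(a) × f(c) ≥ 0, new interval: [2.565000, 2.670000]

After 3 iteration(s), the approximation is c_3 = 2.565000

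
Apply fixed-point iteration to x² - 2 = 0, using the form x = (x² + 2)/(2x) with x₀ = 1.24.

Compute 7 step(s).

Equation: x² - 2 = 0
Fixed-point form: x = (x² + 2)/(2x)
x₀ = 1.24

x_1 = g(1.240000) = 1.426452
x_2 = g(1.426452) = 1.414266
x_3 = g(1.414266) = 1.414214
x_4 = g(1.414214) = 1.414214
x_5 = g(1.414214) = 1.414214
x_6 = g(1.414214) = 1.414214
x_7 = g(1.414214) = 1.414214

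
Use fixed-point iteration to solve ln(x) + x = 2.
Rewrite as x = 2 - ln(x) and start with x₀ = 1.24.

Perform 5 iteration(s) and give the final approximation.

Equation: ln(x) + x = 2
Fixed-point form: x = 2 - ln(x)
x₀ = 1.24

x_1 = g(1.240000) = 1.784889
x_2 = g(1.784889) = 1.420644
x_3 = g(1.420644) = 1.648890
x_4 = g(1.648890) = 1.499898
x_5 = g(1.499898) = 1.594603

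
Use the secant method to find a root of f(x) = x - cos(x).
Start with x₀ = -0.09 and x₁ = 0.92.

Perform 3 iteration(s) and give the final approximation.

f(x) = x - cos(x)
x₀ = -0.09, x₁ = 0.92

Secant formula: x_{n+1} = x_n - f(x_n)(x_n - x_{n-1})/(f(x_n) - f(x_{n-1}))

Iteration 1:
  f(-0.090000) = -1.085953
  f(0.920000) = 0.314180
  x_2 = 0.920000 - 0.314180×(0.920000 - (-0.090000))/(0.314180 - (-1.085953))
       = 0.693363
Iteration 2:
  f(0.920000) = 0.314180
  f(0.693363) = -0.075738
  x_3 = 0.693363 - (-0.075738)×(0.693363 - 0.920000)/(-0.075738 - 0.314180)
       = 0.737385
Iteration 3:
  f(0.693363) = -0.075738
  f(0.737385) = -0.002844
  x_4 = 0.737385 - (-0.002844)×(0.737385 - 0.693363)/(-0.002844 - (-0.075738))
       = 0.739103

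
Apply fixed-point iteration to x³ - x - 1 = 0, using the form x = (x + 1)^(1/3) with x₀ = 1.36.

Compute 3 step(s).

Equation: x³ - x - 1 = 0
Fixed-point form: x = (x + 1)^(1/3)
x₀ = 1.36

x_1 = g(1.360000) = 1.331386
x_2 = g(1.331386) = 1.325983
x_3 = g(1.325983) = 1.324958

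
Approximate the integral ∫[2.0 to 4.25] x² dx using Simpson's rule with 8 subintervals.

f(x) = x²
a = 2.0, b = 4.25, n = 8
h = (b - a)/n = 0.281250

Simpson's rule: (h/3)[f(x₀) + 4f(x₁) + 2f(x₂) + ... + f(xₙ)]

x_0 = 2.0000, f(x_0) = 4.000000, coefficient = 1
x_1 = 2.2812, f(x_1) = 5.204102, coefficient = 4
x_2 = 2.5625, f(x_2) = 6.566406, coefficient = 2
x_3 = 2.8438, f(x_3) = 8.086914, coefficient = 4
x_4 = 3.1250, f(x_4) = 9.765625, coefficient = 2
x_5 = 3.4062, f(x_5) = 11.602539, coefficient = 4
x_6 = 3.6875, f(x_6) = 13.597656, coefficient = 2
x_7 = 3.9688, f(x_7) = 15.750977, coefficient = 4
x_8 = 4.2500, f(x_8) = 18.062500, coefficient = 1

I ≈ (0.281250/3) × 244.500000 = 22.921875
Exact value: 22.921875
Error: 0.000000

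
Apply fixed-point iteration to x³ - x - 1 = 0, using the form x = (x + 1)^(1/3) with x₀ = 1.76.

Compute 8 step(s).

Equation: x³ - x - 1 = 0
Fixed-point form: x = (x + 1)^(1/3)
x₀ = 1.76

x_1 = g(1.760000) = 1.402716
x_2 = g(1.402716) = 1.339371
x_3 = g(1.339371) = 1.327495
x_4 = g(1.327495) = 1.325245
x_5 = g(1.325245) = 1.324818
x_6 = g(1.324818) = 1.324737
x_7 = g(1.324737) = 1.324722
x_8 = g(1.324722) = 1.324719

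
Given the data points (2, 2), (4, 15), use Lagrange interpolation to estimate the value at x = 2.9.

Lagrange interpolation formula:
P(x) = Σ yᵢ × Lᵢ(x)
where Lᵢ(x) = Π_{j≠i} (x - xⱼ)/(xᵢ - xⱼ)

L_0(2.9) = (2.9 - 4)/(2 - 4) = 0.550000
L_1(2.9) = (2.9 - 2)/(4 - 2) = 0.450000

P(2.9) = 2×L_0(2.9) + 15×L_1(2.9)
P(2.9) = 7.850000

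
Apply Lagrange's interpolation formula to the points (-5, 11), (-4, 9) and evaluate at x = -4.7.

Lagrange interpolation formula:
P(x) = Σ yᵢ × Lᵢ(x)
where Lᵢ(x) = Π_{j≠i} (x - xⱼ)/(xᵢ - xⱼ)

L_0(-4.7) = (-4.7 - (-4))/(-5 - (-4)) = 0.700000
L_1(-4.7) = (-4.7 - (-5))/(-4 - (-5)) = 0.300000

P(-4.7) = 11×L_0(-4.7) + 9×L_1(-4.7)
P(-4.7) = 10.400000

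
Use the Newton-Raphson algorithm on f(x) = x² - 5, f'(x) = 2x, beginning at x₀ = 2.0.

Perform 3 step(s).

f(x) = x² - 5
f'(x) = 2x
x₀ = 2.0

Newton-Raphson formula: x_{n+1} = x_n - f(x_n)/f'(x_n)

Iteration 1:
  f(2.000000) = -1.000000
  f'(2.000000) = 4.000000
  x_1 = 2.000000 - (-1.000000)/4.000000 = 2.250000
Iteration 2:
  f(2.250000) = 0.062500
  f'(2.250000) = 4.500000
  x_2 = 2.250000 - 0.062500/4.500000 = 2.236111
Iteration 3:
  f(2.236111) = 0.000193
  f'(2.236111) = 4.472222
  x_3 = 2.236111 - 0.000193/4.472222 = 2.236068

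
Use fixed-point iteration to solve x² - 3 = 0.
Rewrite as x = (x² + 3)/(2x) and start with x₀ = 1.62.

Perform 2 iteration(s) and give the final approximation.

Equation: x² - 3 = 0
Fixed-point form: x = (x² + 3)/(2x)
x₀ = 1.62

x_1 = g(1.620000) = 1.735926
x_2 = g(1.735926) = 1.732055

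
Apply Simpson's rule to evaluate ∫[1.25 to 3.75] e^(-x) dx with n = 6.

f(x) = e^(-x)
a = 1.25, b = 3.75, n = 6
h = (b - a)/n = 0.416667

Simpson's rule: (h/3)[f(x₀) + 4f(x₁) + 2f(x₂) + ... + f(xₙ)]

x_0 = 1.2500, f(x_0) = 0.286505, coefficient = 1
x_1 = 1.6667, f(x_1) = 0.188876, coefficient = 4
x_2 = 2.0833, f(x_2) = 0.124514, coefficient = 2
x_3 = 2.5000, f(x_3) = 0.082085, coefficient = 4
x_4 = 2.9167, f(x_4) = 0.054114, coefficient = 2
x_5 = 3.3333, f(x_5) = 0.035674, coefficient = 4
x_6 = 3.7500, f(x_6) = 0.023518, coefficient = 1

I ≈ (0.416667/3) × 1.893817 = 0.263030
Exact value: 0.262987
Error: 0.000043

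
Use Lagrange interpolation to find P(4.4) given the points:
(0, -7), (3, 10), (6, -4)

Lagrange interpolation formula:
P(x) = Σ yᵢ × Lᵢ(x)
where Lᵢ(x) = Π_{j≠i} (x - xⱼ)/(xᵢ - xⱼ)

L_0(4.4) = (4.4 - 3)/(0 - 3) × (4.4 - 6)/(0 - 6) = -0.124444
L_1(4.4) = (4.4 - 0)/(3 - 0) × (4.4 - 6)/(3 - 6) = 0.782222
L_2(4.4) = (4.4 - 0)/(6 - 0) × (4.4 - 3)/(6 - 3) = 0.342222

P(4.4) = (-7)×L_0(4.4) + 10×L_1(4.4) + (-4)×L_2(4.4)
P(4.4) = 7.324444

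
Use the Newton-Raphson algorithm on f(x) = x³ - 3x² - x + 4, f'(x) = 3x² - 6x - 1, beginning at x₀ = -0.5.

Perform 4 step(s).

f(x) = x³ - 3x² - x + 4
f'(x) = 3x² - 6x - 1
x₀ = -0.5

Newton-Raphson formula: x_{n+1} = x_n - f(x_n)/f'(x_n)

Iteration 1:
  f(-0.500000) = 3.625000
  f'(-0.500000) = 2.750000
  x_1 = -0.500000 - 3.625000/2.750000 = -1.818182
Iteration 2:
  f(-1.818182) = -10.109692
  f'(-1.818182) = 19.826446
  x_2 = -1.818182 - (-10.109692)/19.826446 = -1.308272
Iteration 3:
  f(-1.308272) = -2.065666
  f'(-1.308272) = 11.984364
  x_3 = -1.308272 - (-2.065666)/11.984364 = -1.135909
Iteration 4:
  f(-1.135909) = -0.200610
  f'(-1.135909) = 9.686321
  x_4 = -1.135909 - (-0.200610)/9.686321 = -1.115198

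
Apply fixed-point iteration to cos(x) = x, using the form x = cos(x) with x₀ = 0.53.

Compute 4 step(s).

Equation: cos(x) = x
Fixed-point form: x = cos(x)
x₀ = 0.53

x_1 = g(0.530000) = 0.862807
x_2 = g(0.862807) = 0.650308
x_3 = g(0.650308) = 0.795898
x_4 = g(0.795898) = 0.699644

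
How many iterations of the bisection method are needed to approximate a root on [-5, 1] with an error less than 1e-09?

We need (b-a)/2^n ≤ 1e-09
(1 - (-5))/2^n ≤ 1e-09
6/2^n ≤ 1e-09
2^n ≥ 6000000000
n ≥ log₂(6000000000) = 32.48
n ≥ 33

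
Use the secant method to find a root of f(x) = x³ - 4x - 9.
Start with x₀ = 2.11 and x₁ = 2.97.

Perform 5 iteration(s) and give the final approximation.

f(x) = x³ - 4x - 9
x₀ = 2.11, x₁ = 2.97

Secant formula: x_{n+1} = x_n - f(x_n)(x_n - x_{n-1})/(f(x_n) - f(x_{n-1}))

Iteration 1:
  f(2.110000) = -8.046069
  f(2.970000) = 5.318073
  x_2 = 2.970000 - 5.318073×(2.970000 - 2.110000)/(5.318073 - (-8.046069))
       = 2.627775
Iteration 2:
  f(2.970000) = 5.318073
  f(2.627775) = -1.365783
  x_3 = 2.627775 - (-1.365783)×(2.627775 - 2.970000)/(-1.365783 - 5.318073)
       = 2.697706
Iteration 3:
  f(2.627775) = -1.365783
  f(2.697706) = -0.157960
  x_4 = 2.697706 - (-0.157960)×(2.697706 - 2.627775)/(-0.157960 - (-1.365783))
       = 2.706851
Iteration 4:
  f(2.697706) = -0.157960
  f(2.706851) = 0.005809
  x_5 = 2.706851 - 0.005809×(2.706851 - 2.697706)/(0.005809 - (-0.157960))
       = 2.706527
Iteration 5:
  f(2.706851) = 0.005809
  f(2.706527) = -0.000023
  x_6 = 2.706527 - (-0.000023)×(2.706527 - 2.706851)/(-0.000023 - 0.005809)
       = 2.706528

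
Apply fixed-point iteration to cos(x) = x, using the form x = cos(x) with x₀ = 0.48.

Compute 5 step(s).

Equation: cos(x) = x
Fixed-point form: x = cos(x)
x₀ = 0.48

x_1 = g(0.480000) = 0.886995
x_2 = g(0.886995) = 0.631744
x_3 = g(0.631744) = 0.806999
x_4 = g(0.806999) = 0.691669
x_5 = g(0.691669) = 0.770182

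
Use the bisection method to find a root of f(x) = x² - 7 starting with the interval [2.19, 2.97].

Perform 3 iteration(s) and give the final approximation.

f(x) = x² - 7
Initial interval: [2.19, 2.97]

Iteration 1:
  c_1 = (2.190000 + 2.970000)/2 = 2.580000
  f(c_1) = f(2.580000) = -0.343600
  f(a) × f(c) ≥ 0, new interval: [2.580000, 2.970000]
Iteration 2:
  c_2 = (2.580000 + 2.970000)/2 = 2.775000
  f(c_2) = f(2.775000) = 0.700625
  f(a) × f(c) < 0, new interval: [2.580000, 2.775000]
Iteration 3:
  c_3 = (2.580000 + 2.775000)/2 = 2.677500
  f(c_3) = f(2.677500) = 0.169006
  f(a) × f(c) < 0, new interval: [2.580000, 2.677500]

After 3 iteration(s), the approximation is c_3 = 2.677500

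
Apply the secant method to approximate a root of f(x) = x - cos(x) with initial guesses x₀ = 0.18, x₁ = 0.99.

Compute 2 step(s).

f(x) = x - cos(x)
x₀ = 0.18, x₁ = 0.99

Secant formula: x_{n+1} = x_n - f(x_n)(x_n - x_{n-1})/(f(x_n) - f(x_{n-1}))

Iteration 1:
  f(0.180000) = -0.803844
  f(0.990000) = 0.441310
  x_2 = 0.990000 - 0.441310×(0.990000 - 0.180000)/(0.441310 - (-0.803844))
       = 0.702918
Iteration 2:
  f(0.990000) = 0.441310
  f(0.702918) = -0.060041
  x_3 = 0.702918 - (-0.060041)×(0.702918 - 0.990000)/(-0.060041 - 0.441310)
       = 0.737299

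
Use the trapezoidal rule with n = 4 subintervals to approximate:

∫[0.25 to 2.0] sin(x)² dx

f(x) = sin(x)²
a = 0.25, b = 2.0, n = 4
h = (b - a)/n = 0.437500

Trapezoidal rule: (h/2)[f(x₀) + 2f(x₁) + 2f(x₂) + ... + f(xₙ)]

x_0 = 0.2500, f(x_0) = 0.061209, coefficient = 1
x_1 = 0.6875, f(x_1) = 0.402726, coefficient = 2
x_2 = 1.1250, f(x_2) = 0.814087, coefficient = 2
x_3 = 1.5625, f(x_3) = 0.999931, coefficient = 2
x_4 = 2.0000, f(x_4) = 0.826822, coefficient = 1

I ≈ (0.437500/2) × 5.321519 = 1.164082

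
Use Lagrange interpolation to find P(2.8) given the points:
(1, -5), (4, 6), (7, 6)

Lagrange interpolation formula:
P(x) = Σ yᵢ × Lᵢ(x)
where Lᵢ(x) = Π_{j≠i} (x - xⱼ)/(xᵢ - xⱼ)

L_0(2.8) = (2.8 - 4)/(1 - 4) × (2.8 - 7)/(1 - 7) = 0.280000
L_1(2.8) = (2.8 - 1)/(4 - 1) × (2.8 - 7)/(4 - 7) = 0.840000
L_2(2.8) = (2.8 - 1)/(7 - 1) × (2.8 - 4)/(7 - 4) = -0.120000

P(2.8) = (-5)×L_0(2.8) + 6×L_1(2.8) + 6×L_2(2.8)
P(2.8) = 2.920000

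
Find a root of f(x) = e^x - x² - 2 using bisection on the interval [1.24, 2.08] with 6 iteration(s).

f(x) = e^x - x² - 2
Initial interval: [1.24, 2.08]

Iteration 1:
  c_1 = (1.240000 + 2.080000)/2 = 1.660000
  f(c_1) = f(1.660000) = 0.503711
  f(a) × f(c) < 0, new interval: [1.240000, 1.660000]
Iteration 2:
  c_2 = (1.240000 + 1.660000)/2 = 1.450000
  f(c_2) = f(1.450000) = 0.160615
  f(a) × f(c) < 0, new interval: [1.240000, 1.450000]
Iteration 3:
  c_3 = (1.240000 + 1.450000)/2 = 1.345000
  f(c_3) = f(1.345000) = 0.029162
  f(a) × f(c) < 0, new interval: [1.240000, 1.345000]
Iteration 4:
  c_4 = (1.240000 + 1.345000)/2 = 1.292500
  f(c_4) = f(1.292500) = -0.028676
  f(a) × f(c) ≥ 0, new interval: [1.292500, 1.345000]
Iteration 5:
  c_5 = (1.292500 + 1.345000)/2 = 1.318750
  f(c_5) = f(1.318750) = -0.000357
  f(a) × f(c) ≥ 0, new interval: [1.318750, 1.345000]
Iteration 6:
  c_6 = (1.318750 + 1.345000)/2 = 1.331875
  f(c_6) = f(1.331875) = 0.014248
  f(a) × f(c) < 0, new interval: [1.318750, 1.331875]

After 6 iteration(s), the approximation is c_6 = 1.331875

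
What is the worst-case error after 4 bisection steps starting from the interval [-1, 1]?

Bisection error bound: |error| ≤ (b-a)/2^n
|error| ≤ (1 - (-1))/2^4 = 2/2^4
|error| ≤ 0.1250000000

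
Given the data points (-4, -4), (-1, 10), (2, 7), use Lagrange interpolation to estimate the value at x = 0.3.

Lagrange interpolation formula:
P(x) = Σ yᵢ × Lᵢ(x)
where Lᵢ(x) = Π_{j≠i} (x - xⱼ)/(xᵢ - xⱼ)

L_0(0.3) = (0.3 - (-1))/(-4 - (-1)) × (0.3 - 2)/(-4 - 2) = -0.122778
L_1(0.3) = (0.3 - (-4))/(-1 - (-4)) × (0.3 - 2)/(-1 - 2) = 0.812222
L_2(0.3) = (0.3 - (-4))/(2 - (-4)) × (0.3 - (-1))/(2 - (-1)) = 0.310556

P(0.3) = (-4)×L_0(0.3) + 10×L_1(0.3) + 7×L_2(0.3)
P(0.3) = 10.787222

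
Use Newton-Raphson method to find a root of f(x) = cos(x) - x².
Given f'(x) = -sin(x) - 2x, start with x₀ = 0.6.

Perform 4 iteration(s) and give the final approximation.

f(x) = cos(x) - x²
f'(x) = -sin(x) - 2x
x₀ = 0.6

Newton-Raphson formula: x_{n+1} = x_n - f(x_n)/f'(x_n)

Iteration 1:
  f(0.600000) = 0.465336
  f'(0.600000) = -1.764642
  x_1 = 0.600000 - 0.465336/(-1.764642) = 0.863700
Iteration 2:
  f(0.863700) = -0.096348
  f'(0.863700) = -2.487650
  x_2 = 0.863700 - (-0.096348)/(-2.487650) = 0.824969
Iteration 3:
  f(0.824969) = -0.001995
  f'(0.824969) = -2.384465
  x_3 = 0.824969 - (-0.001995)/(-2.384465) = 0.824133
Iteration 4:
  f(0.824133) = -0.000001
  f'(0.824133) = -2.382224
  x_4 = 0.824133 - (-0.000001)/(-2.382224) = 0.824132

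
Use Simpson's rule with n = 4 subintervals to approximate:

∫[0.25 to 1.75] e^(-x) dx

f(x) = e^(-x)
a = 0.25, b = 1.75, n = 4
h = (b - a)/n = 0.375000

Simpson's rule: (h/3)[f(x₀) + 4f(x₁) + 2f(x₂) + ... + f(xₙ)]

x_0 = 0.2500, f(x_0) = 0.778801, coefficient = 1
x_1 = 0.6250, f(x_1) = 0.535261, coefficient = 4
x_2 = 1.0000, f(x_2) = 0.367879, coefficient = 2
x_3 = 1.3750, f(x_3) = 0.252840, coefficient = 4
x_4 = 1.7500, f(x_4) = 0.173774, coefficient = 1

I ≈ (0.375000/3) × 4.840738 = 0.605092
Exact value: 0.605027
Error: 0.000065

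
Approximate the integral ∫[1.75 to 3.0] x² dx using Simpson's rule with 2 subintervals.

f(x) = x²
a = 1.75, b = 3.0, n = 2
h = (b - a)/n = 0.625000

Simpson's rule: (h/3)[f(x₀) + 4f(x₁) + 2f(x₂) + ... + f(xₙ)]

x_0 = 1.7500, f(x_0) = 3.062500, coefficient = 1
x_1 = 2.3750, f(x_1) = 5.640625, coefficient = 4
x_2 = 3.0000, f(x_2) = 9.000000, coefficient = 1

I ≈ (0.625000/3) × 34.625000 = 7.213542
Exact value: 7.213542
Error: 0.000000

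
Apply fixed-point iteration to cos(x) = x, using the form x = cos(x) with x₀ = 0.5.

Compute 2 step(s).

Equation: cos(x) = x
Fixed-point form: x = cos(x)
x₀ = 0.5

x_1 = g(0.500000) = 0.877583
x_2 = g(0.877583) = 0.639012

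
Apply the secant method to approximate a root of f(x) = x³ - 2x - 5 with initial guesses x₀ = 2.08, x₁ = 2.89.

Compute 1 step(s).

f(x) = x³ - 2x - 5
x₀ = 2.08, x₁ = 2.89

Secant formula: x_{n+1} = x_n - f(x_n)(x_n - x_{n-1})/(f(x_n) - f(x_{n-1}))

Iteration 1:
  f(2.080000) = -0.161088
  f(2.890000) = 13.357569
  x_2 = 2.890000 - 13.357569×(2.890000 - 2.080000)/(13.357569 - (-0.161088))
       = 2.089652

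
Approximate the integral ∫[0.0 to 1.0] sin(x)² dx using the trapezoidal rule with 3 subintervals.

f(x) = sin(x)²
a = 0.0, b = 1.0, n = 3
h = (b - a)/n = 0.333333

Trapezoidal rule: (h/2)[f(x₀) + 2f(x₁) + 2f(x₂) + ... + f(xₙ)]

x_0 = 0.0000, f(x_0) = 0.000000, coefficient = 1
x_1 = 0.3333, f(x_1) = 0.107056, coefficient = 2
x_2 = 0.6667, f(x_2) = 0.382381, coefficient = 2
x_3 = 1.0000, f(x_3) = 0.708073, coefficient = 1

I ≈ (0.333333/2) × 1.686949 = 0.281158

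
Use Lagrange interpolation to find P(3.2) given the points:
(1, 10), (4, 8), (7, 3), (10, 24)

Lagrange interpolation formula:
P(x) = Σ yᵢ × Lᵢ(x)
where Lᵢ(x) = Π_{j≠i} (x - xⱼ)/(xᵢ - xⱼ)

L_0(3.2) = (3.2 - 4)/(1 - 4) × (3.2 - 7)/(1 - 7) × (3.2 - 10)/(1 - 10) = 0.127605
L_1(3.2) = (3.2 - 1)/(4 - 1) × (3.2 - 7)/(4 - 7) × (3.2 - 10)/(4 - 10) = 1.052741
L_2(3.2) = (3.2 - 1)/(7 - 1) × (3.2 - 4)/(7 - 4) × (3.2 - 10)/(7 - 10) = -0.221630
L_3(3.2) = (3.2 - 1)/(10 - 1) × (3.2 - 4)/(10 - 4) × (3.2 - 7)/(10 - 7) = 0.041284

P(3.2) = 10×L_0(3.2) + 8×L_1(3.2) + 3×L_2(3.2) + 24×L_3(3.2)
P(3.2) = 10.023901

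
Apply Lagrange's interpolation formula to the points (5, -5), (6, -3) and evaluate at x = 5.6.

Lagrange interpolation formula:
P(x) = Σ yᵢ × Lᵢ(x)
where Lᵢ(x) = Π_{j≠i} (x - xⱼ)/(xᵢ - xⱼ)

L_0(5.6) = (5.6 - 6)/(5 - 6) = 0.400000
L_1(5.6) = (5.6 - 5)/(6 - 5) = 0.600000

P(5.6) = (-5)×L_0(5.6) + (-3)×L_1(5.6)
P(5.6) = -3.800000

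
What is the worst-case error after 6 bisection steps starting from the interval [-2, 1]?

Bisection error bound: |error| ≤ (b-a)/2^n
|error| ≤ (1 - (-2))/2^6 = 3/2^6
|error| ≤ 0.0468750000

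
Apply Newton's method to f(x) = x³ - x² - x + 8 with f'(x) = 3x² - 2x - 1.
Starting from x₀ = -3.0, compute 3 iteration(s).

f(x) = x³ - x² - x + 8
f'(x) = 3x² - 2x - 1
x₀ = -3.0

Newton-Raphson formula: x_{n+1} = x_n - f(x_n)/f'(x_n)

Iteration 1:
  f(-3.000000) = -25.000000
  f'(-3.000000) = 32.000000
  x_1 = -3.000000 - (-25.000000)/32.000000 = -2.218750
Iteration 2:
  f(-2.218750) = -5.626678
  f'(-2.218750) = 18.206055
  x_2 = -2.218750 - (-5.626678)/18.206055 = -1.909695
Iteration 3:
  f(-1.909695) = -0.701769
  f'(-1.909695) = 13.760190
  x_3 = -1.909695 - (-0.701769)/13.760190 = -1.858695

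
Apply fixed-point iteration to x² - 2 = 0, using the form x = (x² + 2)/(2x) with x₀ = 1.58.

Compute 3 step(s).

Equation: x² - 2 = 0
Fixed-point form: x = (x² + 2)/(2x)
x₀ = 1.58

x_1 = g(1.580000) = 1.422911
x_2 = g(1.422911) = 1.414240
x_3 = g(1.414240) = 1.414214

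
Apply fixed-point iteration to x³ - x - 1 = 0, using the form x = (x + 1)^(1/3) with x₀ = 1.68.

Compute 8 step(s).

Equation: x³ - x - 1 = 0
Fixed-point form: x = (x + 1)^(1/3)
x₀ = 1.68

x_1 = g(1.680000) = 1.389030
x_2 = g(1.389030) = 1.336823
x_3 = g(1.336823) = 1.327013
x_4 = g(1.327013) = 1.325154
x_5 = g(1.325154) = 1.324801
x_6 = g(1.324801) = 1.324734
x_7 = g(1.324734) = 1.324721
x_8 = g(1.324721) = 1.324719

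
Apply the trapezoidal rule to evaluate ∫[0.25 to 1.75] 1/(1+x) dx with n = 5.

f(x) = 1/(1+x)
a = 0.25, b = 1.75, n = 5
h = (b - a)/n = 0.300000

Trapezoidal rule: (h/2)[f(x₀) + 2f(x₁) + 2f(x₂) + ... + f(xₙ)]

x_0 = 0.2500, f(x_0) = 0.800000, coefficient = 1
x_1 = 0.5500, f(x_1) = 0.645161, coefficient = 2
x_2 = 0.8500, f(x_2) = 0.540541, coefficient = 2
x_3 = 1.1500, f(x_3) = 0.465116, coefficient = 2
x_4 = 1.4500, f(x_4) = 0.408163, coefficient = 2
x_5 = 1.7500, f(x_5) = 0.363636, coefficient = 1

I ≈ (0.300000/2) × 5.281599 = 0.792240
Exact value: 0.788457
Error: 0.003783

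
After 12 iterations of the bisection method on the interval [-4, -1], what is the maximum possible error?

Bisection error bound: |error| ≤ (b-a)/2^n
|error| ≤ (-1 - (-4))/2^12 = 3/2^12
|error| ≤ 0.0007324219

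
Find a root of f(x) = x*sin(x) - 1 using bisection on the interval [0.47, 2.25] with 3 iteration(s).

f(x) = x*sin(x) - 1
Initial interval: [0.47, 2.25]

Iteration 1:
  c_1 = (0.470000 + 2.250000)/2 = 1.360000
  f(c_1) = f(1.360000) = 0.329896
  f(a) × f(c) < 0, new interval: [0.470000, 1.360000]
Iteration 2:
  c_2 = (0.470000 + 1.360000)/2 = 0.915000
  f(c_2) = f(0.915000) = -0.274805
  f(a) × f(c) ≥ 0, new interval: [0.915000, 1.360000]
Iteration 3:
  c_3 = (0.915000 + 1.360000)/2 = 1.137500
  f(c_3) = f(1.137500) = 0.032380
  f(a) × f(c) < 0, new interval: [0.915000, 1.137500]

After 3 iteration(s), the approximation is c_3 = 1.137500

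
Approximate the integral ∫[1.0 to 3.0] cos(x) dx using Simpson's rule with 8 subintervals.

f(x) = cos(x)
a = 1.0, b = 3.0, n = 8
h = (b - a)/n = 0.250000

Simpson's rule: (h/3)[f(x₀) + 4f(x₁) + 2f(x₂) + ... + f(xₙ)]

x_0 = 1.0000, f(x_0) = 0.540302, coefficient = 1
x_1 = 1.2500, f(x_1) = 0.315322, coefficient = 4
x_2 = 1.5000, f(x_2) = 0.070737, coefficient = 2
x_3 = 1.7500, f(x_3) = -0.178246, coefficient = 4
x_4 = 2.0000, f(x_4) = -0.416147, coefficient = 2
x_5 = 2.2500, f(x_5) = -0.628174, coefficient = 4
x_6 = 2.5000, f(x_6) = -0.801144, coefficient = 2
x_7 = 2.7500, f(x_7) = -0.924302, coefficient = 4
x_8 = 3.0000, f(x_8) = -0.989992, coefficient = 1

I ≈ (0.250000/3) × -8.404395 = -0.700366
Exact value: -0.700351
Error: 0.000015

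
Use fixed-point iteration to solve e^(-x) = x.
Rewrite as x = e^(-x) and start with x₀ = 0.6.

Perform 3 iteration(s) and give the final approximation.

Equation: e^(-x) = x
Fixed-point form: x = e^(-x)
x₀ = 0.6

x_1 = g(0.600000) = 0.548812
x_2 = g(0.548812) = 0.577636
x_3 = g(0.577636) = 0.561224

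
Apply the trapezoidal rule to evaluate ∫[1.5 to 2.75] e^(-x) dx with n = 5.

f(x) = e^(-x)
a = 1.5, b = 2.75, n = 5
h = (b - a)/n = 0.250000

Trapezoidal rule: (h/2)[f(x₀) + 2f(x₁) + 2f(x₂) + ... + f(xₙ)]

x_0 = 1.5000, f(x_0) = 0.223130, coefficient = 1
x_1 = 1.7500, f(x_1) = 0.173774, coefficient = 2
x_2 = 2.0000, f(x_2) = 0.135335, coefficient = 2
x_3 = 2.2500, f(x_3) = 0.105399, coefficient = 2
x_4 = 2.5000, f(x_4) = 0.082085, coefficient = 2
x_5 = 2.7500, f(x_5) = 0.063928, coefficient = 1

I ≈ (0.250000/2) × 1.280245 = 0.160031
Exact value: 0.159202
Error: 0.000828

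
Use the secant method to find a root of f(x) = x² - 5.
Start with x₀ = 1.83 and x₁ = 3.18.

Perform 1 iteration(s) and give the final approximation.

f(x) = x² - 5
x₀ = 1.83, x₁ = 3.18

Secant formula: x_{n+1} = x_n - f(x_n)(x_n - x_{n-1})/(f(x_n) - f(x_{n-1}))

Iteration 1:
  f(1.830000) = -1.651100
  f(3.180000) = 5.112400
  x_2 = 3.180000 - 5.112400×(3.180000 - 1.830000)/(5.112400 - (-1.651100))
       = 2.159561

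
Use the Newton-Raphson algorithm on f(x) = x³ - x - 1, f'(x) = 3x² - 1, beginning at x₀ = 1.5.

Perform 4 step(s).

f(x) = x³ - x - 1
f'(x) = 3x² - 1
x₀ = 1.5

Newton-Raphson formula: x_{n+1} = x_n - f(x_n)/f'(x_n)

Iteration 1:
  f(1.500000) = 0.875000
  f'(1.500000) = 5.750000
  x_1 = 1.500000 - 0.875000/5.750000 = 1.347826
Iteration 2:
  f(1.347826) = 0.100682
  f'(1.347826) = 4.449905
  x_2 = 1.347826 - 0.100682/4.449905 = 1.325200
Iteration 3:
  f(1.325200) = 0.002058
  f'(1.325200) = 4.268468
  x_3 = 1.325200 - 0.002058/4.268468 = 1.324718
Iteration 4:
  f(1.324718) = 0.000001
  f'(1.324718) = 4.264635
  x_4 = 1.324718 - 0.000001/4.264635 = 1.324718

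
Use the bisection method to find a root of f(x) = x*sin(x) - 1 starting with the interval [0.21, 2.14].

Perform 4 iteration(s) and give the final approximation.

f(x) = x*sin(x) - 1
Initial interval: [0.21, 2.14]

Iteration 1:
  c_1 = (0.210000 + 2.140000)/2 = 1.175000
  f(c_1) = f(1.175000) = 0.084161
  f(a) × f(c) < 0, new interval: [0.210000, 1.175000]
Iteration 2:
  c_2 = (0.210000 + 1.175000)/2 = 0.692500
  f(c_2) = f(0.692500) = -0.557864
  f(a) × f(c) ≥ 0, new interval: [0.692500, 1.175000]
Iteration 3:
  c_3 = (0.692500 + 1.175000)/2 = 0.933750
  f(c_3) = f(0.933750) = -0.249399
  f(a) × f(c) ≥ 0, new interval: [0.933750, 1.175000]
Iteration 4:
  c_4 = (0.933750 + 1.175000)/2 = 1.054375
  f(c_4) = f(1.054375) = -0.083124
  f(a) × f(c) ≥ 0, new interval: [1.054375, 1.175000]

After 4 iteration(s), the approximation is c_4 = 1.054375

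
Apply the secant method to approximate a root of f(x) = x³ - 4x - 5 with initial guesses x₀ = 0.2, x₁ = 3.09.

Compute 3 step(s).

f(x) = x³ - 4x - 5
x₀ = 0.2, x₁ = 3.09

Secant formula: x_{n+1} = x_n - f(x_n)(x_n - x_{n-1})/(f(x_n) - f(x_{n-1}))

Iteration 1:
  f(0.200000) = -5.792000
  f(3.090000) = 12.143629
  x_2 = 3.090000 - 12.143629×(3.090000 - 0.200000)/(12.143629 - (-5.792000))
       = 1.133275
Iteration 2:
  f(3.090000) = 12.143629
  f(1.133275) = -8.077621
  x_3 = 1.133275 - (-8.077621)×(1.133275 - 3.090000)/(-8.077621 - 12.143629)
       = 1.914912
Iteration 3:
  f(1.133275) = -8.077621
  f(1.914912) = -5.637877
  x_4 = 1.914912 - (-5.637877)×(1.914912 - 1.133275)/(-5.637877 - (-8.077621))
       = 3.721157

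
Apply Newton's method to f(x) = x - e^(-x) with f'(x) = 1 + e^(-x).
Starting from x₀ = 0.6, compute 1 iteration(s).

f(x) = x - e^(-x)
f'(x) = 1 + e^(-x)
x₀ = 0.6

Newton-Raphson formula: x_{n+1} = x_n - f(x_n)/f'(x_n)

Iteration 1:
  f(0.600000) = 0.051188
  f'(0.600000) = 1.548812
  x_1 = 0.600000 - 0.051188/1.548812 = 0.566950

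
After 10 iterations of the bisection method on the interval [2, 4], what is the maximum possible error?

Bisection error bound: |error| ≤ (b-a)/2^n
|error| ≤ (4 - 2)/2^10 = 2/2^10
|error| ≤ 0.0019531250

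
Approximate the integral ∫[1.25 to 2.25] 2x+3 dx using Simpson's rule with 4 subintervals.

f(x) = 2x+3
a = 1.25, b = 2.25, n = 4
h = (b - a)/n = 0.250000

Simpson's rule: (h/3)[f(x₀) + 4f(x₁) + 2f(x₂) + ... + f(xₙ)]

x_0 = 1.2500, f(x_0) = 5.500000, coefficient = 1
x_1 = 1.5000, f(x_1) = 6.000000, coefficient = 4
x_2 = 1.7500, f(x_2) = 6.500000, coefficient = 2
x_3 = 2.0000, f(x_3) = 7.000000, coefficient = 4
x_4 = 2.2500, f(x_4) = 7.500000, coefficient = 1

I ≈ (0.250000/3) × 78.000000 = 6.500000
Exact value: 6.500000
Error: 0.000000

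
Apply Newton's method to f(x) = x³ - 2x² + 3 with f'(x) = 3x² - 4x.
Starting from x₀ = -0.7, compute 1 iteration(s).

f(x) = x³ - 2x² + 3
f'(x) = 3x² - 4x
x₀ = -0.7

Newton-Raphson formula: x_{n+1} = x_n - f(x_n)/f'(x_n)

Iteration 1:
  f(-0.700000) = 1.677000
  f'(-0.700000) = 4.270000
  x_1 = -0.700000 - 1.677000/4.270000 = -1.092740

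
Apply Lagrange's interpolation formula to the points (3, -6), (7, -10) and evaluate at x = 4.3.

Lagrange interpolation formula:
P(x) = Σ yᵢ × Lᵢ(x)
where Lᵢ(x) = Π_{j≠i} (x - xⱼ)/(xᵢ - xⱼ)

L_0(4.3) = (4.3 - 7)/(3 - 7) = 0.675000
L_1(4.3) = (4.3 - 3)/(7 - 3) = 0.325000

P(4.3) = (-6)×L_0(4.3) + (-10)×L_1(4.3)
P(4.3) = -7.300000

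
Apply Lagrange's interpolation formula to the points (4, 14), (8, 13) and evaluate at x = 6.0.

Lagrange interpolation formula:
P(x) = Σ yᵢ × Lᵢ(x)
where Lᵢ(x) = Π_{j≠i} (x - xⱼ)/(xᵢ - xⱼ)

L_0(6.0) = (6.0 - 8)/(4 - 8) = 0.500000
L_1(6.0) = (6.0 - 4)/(8 - 4) = 0.500000

P(6.0) = 14×L_0(6.0) + 13×L_1(6.0)
P(6.0) = 13.500000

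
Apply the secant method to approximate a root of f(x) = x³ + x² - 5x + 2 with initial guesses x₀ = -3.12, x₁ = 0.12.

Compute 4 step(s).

f(x) = x³ + x² - 5x + 2
x₀ = -3.12, x₁ = 0.12

Secant formula: x_{n+1} = x_n - f(x_n)(x_n - x_{n-1})/(f(x_n) - f(x_{n-1}))

Iteration 1:
  f(-3.120000) = -3.036928
  f(0.120000) = 1.416128
  x_2 = 0.120000 - 1.416128×(0.120000 - (-3.120000))/(1.416128 - (-3.036928))
       = -0.910361
Iteration 2:
  f(0.120000) = 1.416128
  f(-0.910361) = 6.626093
  x_3 = -0.910361 - 6.626093×(-0.910361 - 0.120000)/(6.626093 - 1.416128)
       = 0.400064
Iteration 3:
  f(-0.910361) = 6.626093
  f(0.400064) = 0.223763
  x_4 = 0.400064 - 0.223763×(0.400064 - (-0.910361))/(0.223763 - 6.626093)
       = 0.445863
Iteration 4:
  f(0.400064) = 0.223763
  f(0.445863) = 0.058112
  x_5 = 0.445863 - 0.058112×(0.445863 - 0.400064)/(0.058112 - 0.223763)
       = 0.461930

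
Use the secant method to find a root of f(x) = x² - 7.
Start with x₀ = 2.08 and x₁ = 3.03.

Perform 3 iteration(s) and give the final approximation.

f(x) = x² - 7
x₀ = 2.08, x₁ = 3.03

Secant formula: x_{n+1} = x_n - f(x_n)(x_n - x_{n-1})/(f(x_n) - f(x_{n-1}))

Iteration 1:
  f(2.080000) = -2.673600
  f(3.030000) = 2.180900
  x_2 = 3.030000 - 2.180900×(3.030000 - 2.080000)/(2.180900 - (-2.673600))
       = 2.603209
Iteration 2:
  f(3.030000) = 2.180900
  f(2.603209) = -0.223301
  x_3 = 2.603209 - (-0.223301)×(2.603209 - 3.030000)/(-0.223301 - 2.180900)
       = 2.642849
Iteration 3:
  f(2.603209) = -0.223301
  f(2.642849) = -0.015347
  x_4 = 2.642849 - (-0.015347)×(2.642849 - 2.603209)/(-0.015347 - (-0.223301))
       = 2.645775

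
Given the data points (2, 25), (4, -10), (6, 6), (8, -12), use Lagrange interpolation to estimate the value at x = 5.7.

Lagrange interpolation formula:
P(x) = Σ yᵢ × Lᵢ(x)
where Lᵢ(x) = Π_{j≠i} (x - xⱼ)/(xᵢ - xⱼ)

L_0(5.7) = (5.7 - 4)/(2 - 4) × (5.7 - 6)/(2 - 6) × (5.7 - 8)/(2 - 8) = -0.024437
L_1(5.7) = (5.7 - 2)/(4 - 2) × (5.7 - 6)/(4 - 6) × (5.7 - 8)/(4 - 8) = 0.159562
L_2(5.7) = (5.7 - 2)/(6 - 2) × (5.7 - 4)/(6 - 4) × (5.7 - 8)/(6 - 8) = 0.904188
L_3(5.7) = (5.7 - 2)/(8 - 2) × (5.7 - 4)/(8 - 4) × (5.7 - 6)/(8 - 6) = -0.039312

P(5.7) = 25×L_0(5.7) + (-10)×L_1(5.7) + 6×L_2(5.7) + (-12)×L_3(5.7)
P(5.7) = 3.690313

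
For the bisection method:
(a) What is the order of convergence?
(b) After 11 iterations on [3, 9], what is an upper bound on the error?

(a) Bisection has linear (order 1) convergence; the error is halved each step.

(b) Error bound = (b-a)/2^n = (9 - 3)/2^{11}
    = 6/2^{11}

(a) 1 (linear); (b) error ≤ 2.93e-03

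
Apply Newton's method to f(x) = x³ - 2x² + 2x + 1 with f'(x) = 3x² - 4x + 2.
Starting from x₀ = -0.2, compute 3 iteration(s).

f(x) = x³ - 2x² + 2x + 1
f'(x) = 3x² - 4x + 2
x₀ = -0.2

Newton-Raphson formula: x_{n+1} = x_n - f(x_n)/f'(x_n)

Iteration 1:
  f(-0.200000) = 0.512000
  f'(-0.200000) = 2.920000
  x_1 = -0.200000 - 0.512000/2.920000 = -0.375342
Iteration 2:
  f(-0.375342) = -0.085328
  f'(-0.375342) = 3.924016
  x_2 = -0.375342 - (-0.085328)/3.924016 = -0.353597
Iteration 3:
  f(-0.353597) = -0.001468
  f'(-0.353597) = 3.789483
  x_3 = -0.353597 - (-0.001468)/3.789483 = -0.353210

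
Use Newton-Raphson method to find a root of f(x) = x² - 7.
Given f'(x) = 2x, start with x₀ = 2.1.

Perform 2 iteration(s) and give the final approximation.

f(x) = x² - 7
f'(x) = 2x
x₀ = 2.1

Newton-Raphson formula: x_{n+1} = x_n - f(x_n)/f'(x_n)

Iteration 1:
  f(2.100000) = -2.590000
  f'(2.100000) = 4.200000
  x_1 = 2.100000 - (-2.590000)/4.200000 = 2.716667
Iteration 2:
  f(2.716667) = 0.380278
  f'(2.716667) = 5.433333
  x_2 = 2.716667 - 0.380278/5.433333 = 2.646677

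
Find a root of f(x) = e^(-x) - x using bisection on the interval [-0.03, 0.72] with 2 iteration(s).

f(x) = e^(-x) - x
Initial interval: [-0.03, 0.72]

Iteration 1:
  c_1 = (-0.030000 + 0.720000)/2 = 0.345000
  f(c_1) = f(0.345000) = 0.363220
  f(a) × f(c) ≥ 0, new interval: [0.345000, 0.720000]
Iteration 2:
  c_2 = (0.345000 + 0.720000)/2 = 0.532500
  f(c_2) = f(0.532500) = 0.054635
  f(a) × f(c) ≥ 0, new interval: [0.532500, 0.720000]

After 2 iteration(s), the approximation is c_2 = 0.532500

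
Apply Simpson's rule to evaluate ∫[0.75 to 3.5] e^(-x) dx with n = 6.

f(x) = e^(-x)
a = 0.75, b = 3.5, n = 6
h = (b - a)/n = 0.458333

Simpson's rule: (h/3)[f(x₀) + 4f(x₁) + 2f(x₂) + ... + f(xₙ)]

x_0 = 0.7500, f(x_0) = 0.472367, coefficient = 1
x_1 = 1.2083, f(x_1) = 0.298695, coefficient = 4
x_2 = 1.6667, f(x_2) = 0.188876, coefficient = 2
x_3 = 2.1250, f(x_3) = 0.119433, coefficient = 4
x_4 = 2.5833, f(x_4) = 0.075522, coefficient = 2
x_5 = 3.0417, f(x_5) = 0.047755, coefficient = 4
x_6 = 3.5000, f(x_6) = 0.030197, coefficient = 1

I ≈ (0.458333/3) × 2.894890 = 0.442275
Exact value: 0.442169
Error: 0.000106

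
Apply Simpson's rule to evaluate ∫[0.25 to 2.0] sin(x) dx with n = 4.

f(x) = sin(x)
a = 0.25, b = 2.0, n = 4
h = (b - a)/n = 0.437500

Simpson's rule: (h/3)[f(x₀) + 4f(x₁) + 2f(x₂) + ... + f(xₙ)]

x_0 = 0.2500, f(x_0) = 0.247404, coefficient = 1
x_1 = 0.6875, f(x_1) = 0.634607, coefficient = 4
x_2 = 1.1250, f(x_2) = 0.902268, coefficient = 2
x_3 = 1.5625, f(x_3) = 0.999966, coefficient = 4
x_4 = 2.0000, f(x_4) = 0.909297, coefficient = 1

I ≈ (0.437500/3) × 9.499527 = 1.385348
Exact value: 1.385059
Error: 0.000288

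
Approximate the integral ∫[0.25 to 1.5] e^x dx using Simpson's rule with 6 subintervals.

f(x) = e^x
a = 0.25, b = 1.5, n = 6
h = (b - a)/n = 0.208333

Simpson's rule: (h/3)[f(x₀) + 4f(x₁) + 2f(x₂) + ... + f(xₙ)]

x_0 = 0.2500, f(x_0) = 1.284025, coefficient = 1
x_1 = 0.4583, f(x_1) = 1.581436, coefficient = 4
x_2 = 0.6667, f(x_2) = 1.947734, coefficient = 2
x_3 = 0.8750, f(x_3) = 2.398875, coefficient = 4
x_4 = 1.0833, f(x_4) = 2.954512, coefficient = 2
x_5 = 1.2917, f(x_5) = 3.638846, coefficient = 4
x_6 = 1.5000, f(x_6) = 4.481689, coefficient = 1

I ≈ (0.208333/3) × 46.046836 = 3.197697
Exact value: 3.197664
Error: 0.000033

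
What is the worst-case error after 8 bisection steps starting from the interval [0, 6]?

Bisection error bound: |error| ≤ (b-a)/2^n
|error| ≤ (6 - 0)/2^8 = 6/2^8
|error| ≤ 0.0234375000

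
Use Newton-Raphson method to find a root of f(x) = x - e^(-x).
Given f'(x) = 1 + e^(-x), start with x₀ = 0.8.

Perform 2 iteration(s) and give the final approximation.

f(x) = x - e^(-x)
f'(x) = 1 + e^(-x)
x₀ = 0.8

Newton-Raphson formula: x_{n+1} = x_n - f(x_n)/f'(x_n)

Iteration 1:
  f(0.800000) = 0.350671
  f'(0.800000) = 1.449329
  x_1 = 0.800000 - 0.350671/1.449329 = 0.558046
Iteration 2:
  f(0.558046) = -0.014280
  f'(0.558046) = 1.572326
  x_2 = 0.558046 - (-0.014280)/1.572326 = 0.567128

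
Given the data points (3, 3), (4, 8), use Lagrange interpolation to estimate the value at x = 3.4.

Lagrange interpolation formula:
P(x) = Σ yᵢ × Lᵢ(x)
where Lᵢ(x) = Π_{j≠i} (x - xⱼ)/(xᵢ - xⱼ)

L_0(3.4) = (3.4 - 4)/(3 - 4) = 0.600000
L_1(3.4) = (3.4 - 3)/(4 - 3) = 0.400000

P(3.4) = 3×L_0(3.4) + 8×L_1(3.4)
P(3.4) = 5.000000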